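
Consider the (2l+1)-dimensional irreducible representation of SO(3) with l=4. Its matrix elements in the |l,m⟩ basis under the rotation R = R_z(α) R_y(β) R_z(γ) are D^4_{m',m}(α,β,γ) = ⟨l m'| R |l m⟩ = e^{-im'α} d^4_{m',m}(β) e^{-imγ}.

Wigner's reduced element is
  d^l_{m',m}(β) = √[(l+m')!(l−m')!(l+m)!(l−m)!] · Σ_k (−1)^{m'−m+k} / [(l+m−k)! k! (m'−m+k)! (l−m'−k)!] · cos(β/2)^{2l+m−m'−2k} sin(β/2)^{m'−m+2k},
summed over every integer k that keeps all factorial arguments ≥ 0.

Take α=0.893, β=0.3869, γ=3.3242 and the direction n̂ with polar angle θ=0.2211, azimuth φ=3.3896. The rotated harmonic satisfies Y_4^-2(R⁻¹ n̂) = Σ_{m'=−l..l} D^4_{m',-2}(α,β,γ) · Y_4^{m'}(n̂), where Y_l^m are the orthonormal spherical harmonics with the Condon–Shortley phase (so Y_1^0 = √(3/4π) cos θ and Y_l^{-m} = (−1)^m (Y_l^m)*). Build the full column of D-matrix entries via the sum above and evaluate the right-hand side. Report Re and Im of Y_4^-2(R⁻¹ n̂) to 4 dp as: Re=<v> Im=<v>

Need the full column D^4_{m',-2} for m'=−4..4 at α=0.893, β=0.3869, γ=3.3242.
cos(β/2)=0.981347, sin(β/2)=0.192246
d^4_{-4,-2}: single k=2 term ⇒ +0.174674;  D = -0.122244-0.124769i
d^4_{-3,-2}: k∈[1..2] ⇒ +0.630490 -0.072588 = +0.557902;  D = -0.555259+0.054242i
d^4_{-2,-2}: k∈[0..2] ⇒ +0.860162 -0.396123 +0.019002 = +0.483042;  D = -0.264887+0.403936i
d^4_{-1,-2}: k∈[0..2] ⇒ -0.714909 +0.137179 -0.003510 = -0.581239;  D = -0.178740-0.553074i
d^4_{0,-2}: k∈[0..2] ⇒ +0.313162 -0.032048 +0.000461 = +0.281575;  D = +0.263004+0.100565i
d^4_{1,-2}: k∈[0..2] ⇒ -0.091453 +0.005264 -0.000040 = -0.086229;  D = -0.074495+0.043427i
d^4_{2,-2}: k∈[0..2] ⇒ +0.019002 -0.000583 +0.000002 = +0.018421;  D = +0.002753-0.018214i
d^4_{3,-2}: k∈[0..1] ⇒ -0.002786 +0.000036 = -0.002750;  D = +0.001860+0.002025i
d^4_{4,-2}: single k=0 term ⇒ +0.000257;  D = -0.000257+0.000017i
Y_4^{m'}(θ=0.2211,φ=3.3896) and Σ D·Y over m':
  (-0.1222-0.1248i)·(+0.0006-0.0009i)  (-0.5553+0.0542i)·(-0.0095+0.0087i)  (-0.2649+0.4039i)·(+0.0801-0.0434i)  (-0.1787-0.5531i)·(-0.3595+0.0910i)  (+0.2630+0.1006i)·(+0.6513+0.0000i)  (-0.0745+0.0434i)·(+0.3595+0.0910i)  (+0.0028-0.0182i)·(+0.0801+0.0434i)  (+0.0019+0.0020i)·(+0.0095+0.0087i)  (-0.0003+0.0000i)·(+0.0006+0.0009i)
Y_4^-2(R⁻¹ n̂) = +0.257084+0.294104i

Re=0.2571 Im=0.2941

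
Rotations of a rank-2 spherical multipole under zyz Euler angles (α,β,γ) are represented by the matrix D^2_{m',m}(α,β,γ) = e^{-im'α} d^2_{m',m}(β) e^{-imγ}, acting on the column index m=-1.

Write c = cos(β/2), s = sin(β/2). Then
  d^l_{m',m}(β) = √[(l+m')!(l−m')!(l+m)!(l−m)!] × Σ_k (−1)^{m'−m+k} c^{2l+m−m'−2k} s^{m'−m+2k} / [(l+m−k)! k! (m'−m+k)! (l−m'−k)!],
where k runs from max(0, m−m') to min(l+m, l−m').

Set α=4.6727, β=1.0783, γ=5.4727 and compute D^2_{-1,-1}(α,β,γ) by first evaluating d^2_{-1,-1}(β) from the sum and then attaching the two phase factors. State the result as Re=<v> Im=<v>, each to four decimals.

Re=0.0301 Im=0.0264

D^2_{-1,-1}(4.6727,1.0783,5.4727) = e^{-i·-1·4.6727}·d^2_{-1,-1}(1.0783)·e^{-i·-1·5.4727}. Compute d first:
With c≡cos(β/2)=0.858145 and s≡sin(β/2)=0.513407, N=[1·6·1·6]^{1/2}=6.000000
The bounds max(0,m−m')=0 and min(l+m,l−m')=1 give 2 terms
  k=0: (−1)^0·6.0000/(6)·0.8581^4·0.5134^0 = +0.542305
  k=1: (−1)^1·6.0000/(2)·0.8581^2·0.5134^2 = -0.582326
d^2_{-1,-1}(1.0783) = +0.542305 -0.582326 = -0.040021
Phases: e^{-i·(-1)·4.6727}=-0.039679-0.999212i, e^{-i·(-1)·5.4727}=+0.689147-0.724622i ⇒ D=+0.030072+0.026408i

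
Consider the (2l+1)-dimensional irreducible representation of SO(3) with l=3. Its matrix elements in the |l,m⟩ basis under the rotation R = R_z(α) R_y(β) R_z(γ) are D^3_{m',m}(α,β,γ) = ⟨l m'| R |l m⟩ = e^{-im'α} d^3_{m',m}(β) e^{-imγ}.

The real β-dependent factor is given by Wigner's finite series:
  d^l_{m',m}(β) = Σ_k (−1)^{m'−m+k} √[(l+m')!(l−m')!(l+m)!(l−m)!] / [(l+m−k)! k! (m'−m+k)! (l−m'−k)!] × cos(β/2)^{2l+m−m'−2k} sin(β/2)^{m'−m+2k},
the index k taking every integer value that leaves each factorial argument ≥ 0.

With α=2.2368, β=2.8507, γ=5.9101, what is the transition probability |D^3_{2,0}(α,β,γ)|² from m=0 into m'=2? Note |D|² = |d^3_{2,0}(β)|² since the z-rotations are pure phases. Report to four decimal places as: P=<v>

P=0.0116

Split into d^3_{2,0}(β=2.8507) × two z-phases.
Half-angle: c=0.144934, s=0.989441. N=√(120·1·6·6)=65.726707
k: max(0,(0)−(2))=0 … min(3+(0),3−(2))=1
  k=0: (−1)^2·65.7267/(12)·0.1449^4·0.9894^2 = +0.002366
  k=1: (−1)^3·65.7267/(12)·0.1449^2·0.9894^4 = -0.110271
d^3_{2,0}(2.8507) = +0.002366 -0.110271 = -0.107905
|D^3_{2,0}|² = |d^3_{2,0}(β)|² = (-0.107905)² = 0.011644 (the z-rotation phases have unit modulus)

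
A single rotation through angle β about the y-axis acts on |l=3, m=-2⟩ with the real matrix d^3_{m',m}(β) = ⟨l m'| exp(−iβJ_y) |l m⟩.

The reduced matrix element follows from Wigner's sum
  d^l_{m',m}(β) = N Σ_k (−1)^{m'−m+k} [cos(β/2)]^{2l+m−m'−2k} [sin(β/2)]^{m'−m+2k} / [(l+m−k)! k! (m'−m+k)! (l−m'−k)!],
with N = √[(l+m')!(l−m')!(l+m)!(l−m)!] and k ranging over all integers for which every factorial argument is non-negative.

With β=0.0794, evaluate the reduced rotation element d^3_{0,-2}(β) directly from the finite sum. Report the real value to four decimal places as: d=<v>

d=0.0086

d^3_{0,-2}(β=0.0794) via Wigner's sum:
c=cos(0.0794/2)=0.999212, s=sin(0.0794/2)=0.039690; N=√[6·6·1·120]=65.726707
k: max(0,(-2)−(0))=0 … min(3+(-2),3−(0))=1
  k=0: (−1)^2·65.7267/(12)·0.9992^4·0.0397^2 = +0.008601
  k=1: (−1)^3·65.7267/(12)·0.9992^2·0.0397^4 = -0.000014
d^3_{0,-2}(0.0794) = +0.008601 -0.000014 = +0.008587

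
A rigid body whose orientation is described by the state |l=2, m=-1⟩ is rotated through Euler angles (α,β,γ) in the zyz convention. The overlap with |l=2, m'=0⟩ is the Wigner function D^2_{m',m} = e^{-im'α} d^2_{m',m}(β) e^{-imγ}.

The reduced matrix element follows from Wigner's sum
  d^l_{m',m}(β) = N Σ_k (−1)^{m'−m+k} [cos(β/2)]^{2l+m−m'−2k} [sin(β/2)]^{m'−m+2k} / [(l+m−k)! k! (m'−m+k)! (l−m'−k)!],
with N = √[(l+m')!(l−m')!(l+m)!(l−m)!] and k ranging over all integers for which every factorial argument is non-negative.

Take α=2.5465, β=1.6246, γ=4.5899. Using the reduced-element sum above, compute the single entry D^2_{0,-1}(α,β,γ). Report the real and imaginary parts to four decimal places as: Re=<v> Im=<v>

Split into d^2_{0,-1}(β=1.6246) × two z-phases.
c=cos(1.6246/2)=0.687831, s=sin(1.6246/2)=0.725871; N=√[2·2·1·6]=4.898979
The bounds max(0,m−m')=0 and min(l+m,l−m')=1 give 2 terms
  k=0: (−1)^1·4.8990/(2)·0.6878^3·0.7259^1 = -0.578602
  k=1: (−1)^2·4.8990/(2)·0.6878^1·0.7259^3 = +0.644371
d^2_{0,-1}(1.6246) = -0.578602 +0.644371 = +0.065769
Attach z-rotation phases: D = e^{-i(0)(2.5465)}·(+0.065769)·e^{-i(-1)(4.5899)} = -0.008036-0.065276i

Re=-0.0080 Im=-0.0653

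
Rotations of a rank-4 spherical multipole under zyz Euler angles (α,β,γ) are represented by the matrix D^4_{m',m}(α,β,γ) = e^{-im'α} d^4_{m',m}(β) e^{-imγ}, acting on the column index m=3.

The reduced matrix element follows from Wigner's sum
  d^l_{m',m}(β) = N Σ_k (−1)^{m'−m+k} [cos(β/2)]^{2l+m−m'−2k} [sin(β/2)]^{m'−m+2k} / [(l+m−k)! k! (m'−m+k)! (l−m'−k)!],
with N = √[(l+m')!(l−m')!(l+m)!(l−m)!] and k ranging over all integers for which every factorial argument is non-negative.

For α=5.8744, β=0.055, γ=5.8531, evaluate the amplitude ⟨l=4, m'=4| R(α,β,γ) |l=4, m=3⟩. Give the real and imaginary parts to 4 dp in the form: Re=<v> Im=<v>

Re=0.0758 Im=-0.0166

D^4_{4,3}(5.8744,0.055,5.8531) = e^{-i·4·5.8744}·d^4_{4,3}(0.055)·e^{-i·3·5.8531}. Compute d first:
Half-angle: c=0.999622, s=0.027497. N=√(40320·1·5040·1)=14255.272709
k: max(0,(3)−(4))=0 … min(4+(3),4−(4))=0
  k=0: (−1)^1·14255.2727/(5040)·0.9996^7·0.0275^1 = -0.077566
d^4_{4,3}(0.055) = -0.077566
D = (-0.064301+0.997931i)·(-0.077566)·(+0.276875+0.960906i) = +0.075761-0.016639i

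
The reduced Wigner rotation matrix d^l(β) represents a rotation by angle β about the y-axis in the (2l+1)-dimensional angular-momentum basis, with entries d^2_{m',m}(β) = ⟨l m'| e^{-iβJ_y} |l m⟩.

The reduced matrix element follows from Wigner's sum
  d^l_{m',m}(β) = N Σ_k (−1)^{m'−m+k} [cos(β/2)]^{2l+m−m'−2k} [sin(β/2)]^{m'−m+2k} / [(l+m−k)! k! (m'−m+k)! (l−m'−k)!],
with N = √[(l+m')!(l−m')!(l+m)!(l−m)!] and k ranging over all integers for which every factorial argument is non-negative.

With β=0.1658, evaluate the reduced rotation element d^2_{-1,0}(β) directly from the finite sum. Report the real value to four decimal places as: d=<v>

d^2_{-1,0}(β=0.1658) via Wigner's sum:
c=cos(0.1658/2)=0.996566, s=sin(0.1658/2)=0.082805; N=√[1·6·2·2]=4.898979
Admissible k: 1..2 (factorial args all ≥0)
  k=1: (−1)^0·4.8990/(2)·0.9966^3·0.0828^1 = +0.200748
  k=2: (−1)^1·4.8990/(2)·0.9966^1·0.0828^3 = -0.001386
d^2_{-1,0}(0.1658) = +0.200748 -0.001386 = +0.199362

d=0.1994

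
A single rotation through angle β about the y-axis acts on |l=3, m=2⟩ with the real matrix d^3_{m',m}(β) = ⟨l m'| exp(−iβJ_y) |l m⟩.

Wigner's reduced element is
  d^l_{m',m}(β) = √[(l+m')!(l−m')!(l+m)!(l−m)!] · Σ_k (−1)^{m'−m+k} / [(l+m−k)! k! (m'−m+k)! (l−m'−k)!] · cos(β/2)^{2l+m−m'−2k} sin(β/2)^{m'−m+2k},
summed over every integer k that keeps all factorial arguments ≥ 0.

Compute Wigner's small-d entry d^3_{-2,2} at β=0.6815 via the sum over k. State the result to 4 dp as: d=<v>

d^3_{-2,2}(β=0.6815) via Wigner's sum:
c=cos(0.6815/2)=0.942504, s=sin(0.6815/2)=0.334194; N=√[1·120·120·1]=120.000000
k: max(0,(2)−(-2))=4 … min(3+(2),3−(-2))=5
  k=4: (−1)^0·120.0000/(24)·0.9425^2·0.3342^4 = +0.055403
  k=5: (−1)^1·120.0000/(120)·0.9425^0·0.3342^6 = -0.001393
d^3_{-2,2}(0.6815) = +0.055403 -0.001393 = +0.054010

d=0.0540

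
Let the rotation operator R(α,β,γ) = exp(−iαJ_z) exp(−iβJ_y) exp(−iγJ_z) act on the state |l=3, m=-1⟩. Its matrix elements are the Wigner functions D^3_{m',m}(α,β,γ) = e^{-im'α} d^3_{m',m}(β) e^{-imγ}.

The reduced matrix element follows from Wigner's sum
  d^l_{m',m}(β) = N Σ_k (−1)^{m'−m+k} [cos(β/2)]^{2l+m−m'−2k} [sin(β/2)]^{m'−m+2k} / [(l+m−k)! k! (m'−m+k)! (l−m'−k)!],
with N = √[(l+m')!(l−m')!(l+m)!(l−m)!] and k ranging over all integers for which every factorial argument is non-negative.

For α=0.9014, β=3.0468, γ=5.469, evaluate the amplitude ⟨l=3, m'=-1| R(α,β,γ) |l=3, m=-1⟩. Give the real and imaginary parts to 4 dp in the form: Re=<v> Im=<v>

First d^3_{-1,-1}(β=3.0468), then the phase factors e^{-i(-1)α} and e^{-i(-1)γ}:
Half-angle: c=0.047379, s=0.998877. N=√(2·24·2·24)=48.000000
k: max(0,(-1)−(-1))=0 … min(3+(-1),3−(-1))=2
  k=0: (−1)^0·48.0000/(48)·0.0474^6·0.9989^0 = +0.000000
  k=1: (−1)^1·48.0000/(6)·0.0474^4·0.9989^2 = -0.000040
  k=2: (−1)^2·48.0000/(8)·0.0474^2·0.9989^4 = +0.013408
d^3_{-1,-1}(3.0468) = +0.000000 -0.000040 +0.013408 = +0.013368
Phases: e^{-i·(-1)·0.9014}=+0.620513+0.784196i, e^{-i·(-1)·5.469}=+0.686461-0.727167i ⇒ D=+0.013317+0.001164i

Re=0.0133 Im=0.0012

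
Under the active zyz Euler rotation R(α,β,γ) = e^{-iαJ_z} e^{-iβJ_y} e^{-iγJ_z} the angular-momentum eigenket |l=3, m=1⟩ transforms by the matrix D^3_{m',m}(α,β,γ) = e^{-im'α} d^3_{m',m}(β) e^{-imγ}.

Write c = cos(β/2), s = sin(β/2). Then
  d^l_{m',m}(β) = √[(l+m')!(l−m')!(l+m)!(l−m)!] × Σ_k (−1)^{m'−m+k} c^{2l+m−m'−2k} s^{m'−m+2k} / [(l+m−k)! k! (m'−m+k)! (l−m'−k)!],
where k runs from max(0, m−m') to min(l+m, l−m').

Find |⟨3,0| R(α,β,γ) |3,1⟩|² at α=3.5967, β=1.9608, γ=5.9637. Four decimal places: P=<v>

D^3_{0,1}(3.5967,1.9608,5.9637) = e^{-i·0·3.5967}·d^3_{0,1}(1.9608)·e^{-i·1·5.9637}. Compute d first:
Half-angle: c=0.556690, s=0.830720. N=√(6·6·24·2)=41.569219
Admissible k: 1..3 (factorial args all ≥0)
  k=1: (−1)^0·41.5692/(12)·0.5567^5·0.8307^1 = +0.153856
  k=2: (−1)^1·41.5692/(4)·0.5567^3·0.8307^3 = -1.027820
  k=3: (−1)^2·41.5692/(12)·0.5567^1·0.8307^5 = +0.762918
d^3_{0,1}(1.9608) = +0.153856 -1.027820 +0.762918 = -0.111046
|D^3_{0,1}|² = |d^3_{0,1}(β)|² = (-0.111046)² = 0.012331 (the z-rotation phases have unit modulus)

P=0.0123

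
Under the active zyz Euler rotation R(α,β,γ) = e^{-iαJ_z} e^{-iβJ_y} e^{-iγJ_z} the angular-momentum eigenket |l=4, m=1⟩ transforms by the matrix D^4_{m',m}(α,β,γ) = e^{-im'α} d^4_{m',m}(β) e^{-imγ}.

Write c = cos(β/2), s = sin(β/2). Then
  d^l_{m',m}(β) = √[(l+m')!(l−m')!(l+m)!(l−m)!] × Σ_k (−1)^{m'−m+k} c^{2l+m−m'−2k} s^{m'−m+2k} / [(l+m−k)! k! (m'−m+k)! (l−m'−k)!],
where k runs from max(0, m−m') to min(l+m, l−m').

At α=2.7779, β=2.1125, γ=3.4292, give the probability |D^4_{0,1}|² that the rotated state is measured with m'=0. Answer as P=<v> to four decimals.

D^4_{0,1}(2.7779,2.1125,3.4292) = e^{-i·0·2.7779}·d^4_{0,1}(2.1125)·e^{-i·1·3.4292}. Compute d first:
c=cos(2.1125/2)=0.492140, s=sin(2.1125/2)=0.870516; N=√[24·24·120·6]=643.987578
k∈{1,2,3,4} keeps every argument non-negative
  k=1: (−1)^0·643.9876/(144)·0.4921^7·0.8705^1 = +0.027222
  k=2: (−1)^1·643.9876/(24)·0.4921^5·0.8705^3 = -0.511022
  k=3: (−1)^2·643.9876/(24)·0.4921^3·0.8705^5 = +1.598881
  k=4: (−1)^3·643.9876/(144)·0.4921^1·0.8705^7 = -0.833760
d^4_{0,1}(2.1125) = +0.027222 -0.511022 +1.598881 -0.833760 = +0.281320
|D^4_{0,1}|² = |d^4_{0,1}(β)|² = (+0.281320)² = 0.079141 (the z-rotation phases have unit modulus)

P=0.0791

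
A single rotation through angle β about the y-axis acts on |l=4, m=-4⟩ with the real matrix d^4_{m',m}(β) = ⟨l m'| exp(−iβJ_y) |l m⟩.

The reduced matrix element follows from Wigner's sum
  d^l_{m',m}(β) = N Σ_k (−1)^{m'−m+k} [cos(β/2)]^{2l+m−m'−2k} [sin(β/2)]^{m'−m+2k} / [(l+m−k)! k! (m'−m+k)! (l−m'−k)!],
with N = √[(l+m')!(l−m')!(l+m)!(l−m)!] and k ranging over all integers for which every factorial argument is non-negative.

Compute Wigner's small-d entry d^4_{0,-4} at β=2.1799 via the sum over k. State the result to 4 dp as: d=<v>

d^4_{0,-4}(β=2.1799) via Wigner's sum:
With c≡cos(β/2)=0.462530 and s≡sin(β/2)=0.886604, N=[24·24·1·40320]^{1/2}=4819.161753
The bounds max(0,m−m')=0 and min(l+m,l−m')=0 give 1 term
  k=0: (−1)^4·4819.1618/(576)·0.4625^4·0.8866^4 = +0.236606
d^4_{0,-4}(2.1799) = +0.236606

d=0.2366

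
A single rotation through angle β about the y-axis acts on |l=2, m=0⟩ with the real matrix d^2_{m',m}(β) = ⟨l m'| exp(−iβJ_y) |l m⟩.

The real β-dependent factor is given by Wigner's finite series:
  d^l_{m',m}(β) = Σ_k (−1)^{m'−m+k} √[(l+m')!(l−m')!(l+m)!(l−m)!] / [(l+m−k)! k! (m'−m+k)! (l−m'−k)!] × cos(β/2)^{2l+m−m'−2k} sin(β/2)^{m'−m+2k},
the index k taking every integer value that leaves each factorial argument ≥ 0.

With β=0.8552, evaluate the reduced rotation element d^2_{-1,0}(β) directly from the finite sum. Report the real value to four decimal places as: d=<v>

d=0.6064

d^2_{-1,0}(β=0.8552) via Wigner's sum:
c=cos(0.8552/2)=0.909964, s=sin(0.8552/2)=0.414688; N=√[1·6·2·2]=4.898979
k: max(0,(0)−(-1))=1 … min(2+(0),2−(-1))=2
  k=1: (−1)^0·4.8990/(2)·0.9100^3·0.4147^1 = +0.765366
  k=2: (−1)^1·4.8990/(2)·0.9100^1·0.4147^3 = -0.158951
d^2_{-1,0}(0.8552) = +0.765366 -0.158951 = +0.606415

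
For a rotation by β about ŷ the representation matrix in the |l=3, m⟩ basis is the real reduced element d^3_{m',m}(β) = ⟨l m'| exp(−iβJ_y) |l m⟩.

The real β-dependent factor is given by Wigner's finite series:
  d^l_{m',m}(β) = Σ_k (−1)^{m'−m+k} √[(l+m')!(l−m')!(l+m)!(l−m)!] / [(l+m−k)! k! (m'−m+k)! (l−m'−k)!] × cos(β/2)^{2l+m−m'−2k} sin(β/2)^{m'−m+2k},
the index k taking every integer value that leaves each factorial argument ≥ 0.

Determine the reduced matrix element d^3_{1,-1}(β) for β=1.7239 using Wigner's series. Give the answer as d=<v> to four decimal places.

d^3_{1,-1}(β=1.7239) via Wigner's sum:
c=cos(1.7239/2)=0.650958, s=sin(1.7239/2)=0.759113; N=√[24·2·2·24]=48.000000
k: max(0,(-1)−(1))=0 … min(3+(-1),3−(1))=2
  k=0: (−1)^2·48.0000/(8)·0.6510^4·0.7591^2 = +0.620837
  k=1: (−1)^3·48.0000/(6)·0.6510^2·0.7591^4 = -1.125701
  k=2: (−1)^4·48.0000/(48)·0.6510^0·0.7591^6 = +0.191355
d^3_{1,-1}(1.7239) = +0.620837 -1.125701 +0.191355 = -0.313509

d=-0.3135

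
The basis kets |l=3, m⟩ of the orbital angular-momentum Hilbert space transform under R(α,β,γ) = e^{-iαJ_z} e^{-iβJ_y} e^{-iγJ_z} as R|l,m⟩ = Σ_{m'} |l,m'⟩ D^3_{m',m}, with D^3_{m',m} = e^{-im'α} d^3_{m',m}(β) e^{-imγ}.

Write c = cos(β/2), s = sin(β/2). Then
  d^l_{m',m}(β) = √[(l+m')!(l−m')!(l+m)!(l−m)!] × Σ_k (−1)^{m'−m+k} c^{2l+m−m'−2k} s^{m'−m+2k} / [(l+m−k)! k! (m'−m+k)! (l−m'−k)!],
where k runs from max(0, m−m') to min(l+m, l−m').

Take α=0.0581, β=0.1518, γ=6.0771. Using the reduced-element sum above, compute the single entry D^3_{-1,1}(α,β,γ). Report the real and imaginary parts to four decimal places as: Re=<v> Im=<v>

D^3_{-1,1}(0.0581,0.1518,6.0771) = e^{-i·-1·0.0581}·d^3_{-1,1}(0.1518)·e^{-i·1·6.0771}. Compute d first:
Half-angle: c=0.997121, s=0.075827. N=√(2·24·24·2)=48.000000
k: max(0,(1)−(-1))=2 … min(3+(1),3−(-1))=4
  k=2: (−1)^0·48.0000/(8)·0.9971^4·0.0758^2 = +0.034103
  k=3: (−1)^1·48.0000/(6)·0.9971^2·0.0758^4 = -0.000263
  k=4: (−1)^2·48.0000/(48)·0.9971^0·0.0758^6 = +0.000000
d^3_{-1,1}(0.1518) = +0.034103 -0.000263 +0.000000 = +0.033840
D = (+0.998313+0.058067i)·(+0.033840)·(+0.978839+0.204630i) = +0.032666+0.008836i

Re=0.0327 Im=0.0088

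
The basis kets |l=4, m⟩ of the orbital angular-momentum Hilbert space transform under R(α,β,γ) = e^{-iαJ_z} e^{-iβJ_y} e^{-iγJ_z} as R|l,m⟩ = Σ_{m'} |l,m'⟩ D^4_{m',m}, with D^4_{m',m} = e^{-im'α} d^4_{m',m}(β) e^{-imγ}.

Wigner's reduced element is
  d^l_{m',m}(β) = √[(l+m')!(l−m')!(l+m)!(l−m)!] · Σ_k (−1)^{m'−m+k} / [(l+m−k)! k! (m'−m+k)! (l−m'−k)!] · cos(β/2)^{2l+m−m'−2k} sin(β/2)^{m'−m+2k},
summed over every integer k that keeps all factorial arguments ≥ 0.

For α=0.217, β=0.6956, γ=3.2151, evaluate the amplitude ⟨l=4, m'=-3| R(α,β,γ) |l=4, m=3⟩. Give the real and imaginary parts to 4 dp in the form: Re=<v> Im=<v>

Split into d^4_{-3,3}(β=0.6956) × two z-phases.
c=cos(0.6956/2)=0.940125, s=sin(0.6956/2)=0.340830; N=√[1·5040·5040·1]=5040.000000
Admissible k: 6..7 (factorial args all ≥0)
  k=6: (−1)^0·5040.0000/(720)·0.9401^2·0.3408^6 = +0.009698
  k=7: (−1)^1·5040.0000/(5040)·0.9401^0·0.3408^8 = -0.000182
d^4_{-3,3}(0.6956) = +0.009698 -0.000182 = +0.009516
Attach z-rotation phases: D = e^{-i(-3)(0.217)}·(+0.009516)·e^{-i(3)(3.2151)} = -0.008648-0.003971i

Re=-0.0086 Im=-0.0040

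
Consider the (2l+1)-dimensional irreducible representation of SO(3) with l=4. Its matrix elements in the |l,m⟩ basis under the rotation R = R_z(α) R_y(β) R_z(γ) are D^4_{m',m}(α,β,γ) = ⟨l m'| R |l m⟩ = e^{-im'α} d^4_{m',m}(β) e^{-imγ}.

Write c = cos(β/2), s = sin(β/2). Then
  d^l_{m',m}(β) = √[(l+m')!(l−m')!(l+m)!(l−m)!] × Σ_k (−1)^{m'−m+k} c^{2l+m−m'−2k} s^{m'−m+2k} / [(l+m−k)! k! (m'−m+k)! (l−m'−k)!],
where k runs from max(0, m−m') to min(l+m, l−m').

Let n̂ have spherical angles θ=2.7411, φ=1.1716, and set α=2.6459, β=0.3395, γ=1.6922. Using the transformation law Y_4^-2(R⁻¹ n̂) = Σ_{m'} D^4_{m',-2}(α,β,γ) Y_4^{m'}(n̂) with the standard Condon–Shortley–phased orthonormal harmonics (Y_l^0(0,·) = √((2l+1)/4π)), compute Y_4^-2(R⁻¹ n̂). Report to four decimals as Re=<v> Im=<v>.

Need the full column D^4_{m',-2} for m'=−4..4 at α=2.6459, β=0.3395, γ=1.6922.
cos(β/2)=0.985627, sin(β/2)=0.168936
d^4_{-4,-2}: single k=2 term ⇒ +0.138452;  D = +0.023310+0.136476i
d^4_{-3,-2}: k∈[1..2] ⇒ +0.571182 -0.050340 = +0.520842;  D = +0.167062-0.493322i
d^4_{-2,-2}: k∈[0..2] ⇒ +0.890637 -0.313979 +0.011530 = +0.588188;  D = -0.430940+0.400319i
d^4_{-1,-2}: k∈[0..2] ⇒ -0.647659 +0.095134 -0.001863 = -0.554389;  D = -0.536756+0.138707i
d^4_{0,-2}: k∈[0..2] ⇒ +0.248222 -0.019446 +0.000214 = +0.228991;  D = -0.222274-0.055056i
d^4_{1,-2}: k∈[0..2] ⇒ -0.063423 +0.002795 -0.000016 = -0.060644;  D = -0.044845-0.040824i
d^4_{2,-2}: k∈[0..2] ⇒ +0.011530 -0.000271 +0.000001 = +0.011260;  D = -0.003719-0.010628i
d^4_{3,-2}: k∈[0..1] ⇒ -0.001479 +0.000014 = -0.001464;  D = +0.000232-0.001446i
d^4_{4,-2}: single k=0 term ⇒ +0.000119;  D = +0.000073-0.000095i
Y_4^{m'}(θ=2.7411,φ=1.1716) and Σ D·Y over m':
  (+0.0233+0.1365i)·(-0.0003+0.0102i)  (+0.1671-0.4933i)·(+0.0636-0.0249i)  (-0.4309+0.4003i)·(-0.1752-0.1798i)  (-0.5368+0.1387i)·(-0.1938+0.4595i)  (-0.2223-0.0551i)·(+0.2886+0.0000i)  (-0.0448-0.0408i)·(+0.1938+0.4595i)  (-0.0037-0.0106i)·(-0.1752+0.1798i)  (+0.0002-0.0014i)·(-0.0636-0.0249i)  (+0.0001-0.0001i)·(-0.0003-0.0102i)
Y_4^-2(R⁻¹ n̂) = +0.133102-0.344621i

Re=0.1331 Im=-0.3446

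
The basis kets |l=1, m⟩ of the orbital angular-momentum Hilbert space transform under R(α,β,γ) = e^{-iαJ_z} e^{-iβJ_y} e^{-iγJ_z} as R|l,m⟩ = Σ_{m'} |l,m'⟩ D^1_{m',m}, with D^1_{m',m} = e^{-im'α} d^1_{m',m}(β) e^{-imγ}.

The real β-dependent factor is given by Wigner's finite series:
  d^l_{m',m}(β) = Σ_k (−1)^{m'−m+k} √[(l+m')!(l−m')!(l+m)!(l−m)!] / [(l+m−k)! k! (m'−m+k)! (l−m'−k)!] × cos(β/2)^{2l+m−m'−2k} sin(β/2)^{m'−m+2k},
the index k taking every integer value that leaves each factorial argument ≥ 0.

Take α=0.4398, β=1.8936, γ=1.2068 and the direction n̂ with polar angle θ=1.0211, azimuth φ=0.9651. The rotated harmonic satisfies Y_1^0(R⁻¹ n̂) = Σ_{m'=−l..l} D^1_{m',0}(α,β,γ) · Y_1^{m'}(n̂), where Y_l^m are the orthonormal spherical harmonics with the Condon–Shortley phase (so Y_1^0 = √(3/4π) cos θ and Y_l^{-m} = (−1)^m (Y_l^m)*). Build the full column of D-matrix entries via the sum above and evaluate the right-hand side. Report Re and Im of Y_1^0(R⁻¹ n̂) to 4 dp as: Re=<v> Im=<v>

Need the full column D^1_{m',0} for m'=−1..1 at α=0.4398, β=1.8936, γ=1.2068.
cos(β/2)=0.584283, sin(β/2)=0.811550
d^1_{-1,0}: single k=1 term ⇒ +0.670585;  D = +0.606770+0.285507i
d^1_{0,0}: k∈[0..1] ⇒ +0.341387 -0.658613 = -0.317227;  D = -0.317227+0.000000i
d^1_{1,0}: single k=0 term ⇒ -0.670585;  D = -0.606770+0.285507i
Y_1^{m'}(θ=1.0211,φ=0.9651) and Σ D·Y over m':
  (+0.6068+0.2855i)·(+0.1677-0.2422i)  (-0.3172+0.0000i)·(+0.2553+0.0000i)  (-0.6068+0.2855i)·(-0.1677-0.2422i)
Y_1^0(R⁻¹ n̂) = +0.260859+0.000000i

Re=0.2609 Im=0.0000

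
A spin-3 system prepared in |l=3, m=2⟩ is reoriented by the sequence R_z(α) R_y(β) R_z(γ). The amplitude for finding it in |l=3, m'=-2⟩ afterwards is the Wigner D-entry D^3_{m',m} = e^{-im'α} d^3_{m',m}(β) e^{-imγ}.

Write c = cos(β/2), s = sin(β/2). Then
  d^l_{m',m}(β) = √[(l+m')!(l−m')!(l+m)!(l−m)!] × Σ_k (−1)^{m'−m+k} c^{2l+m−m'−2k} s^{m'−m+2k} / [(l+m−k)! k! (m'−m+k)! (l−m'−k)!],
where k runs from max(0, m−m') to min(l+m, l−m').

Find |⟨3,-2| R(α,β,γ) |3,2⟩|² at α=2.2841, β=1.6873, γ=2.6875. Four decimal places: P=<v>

Split into d^3_{-2,2}(β=1.6873) × two z-phases.
c=cos(1.6873/2)=0.664740, s=sin(1.6873/2)=0.747074; N=√[1·120·120·1]=120.000000
Admissible k: 4..5 (factorial args all ≥0)
  k=4: (−1)^0·120.0000/(24)·0.6647^2·0.7471^4 = +0.688224
  k=5: (−1)^1·120.0000/(120)·0.6647^0·0.7471^6 = -0.173853
d^3_{-2,2}(1.6873) = +0.688224 -0.173853 = +0.514370
|D^3_{-2,2}|² = |d^3_{-2,2}(β)|² = (+0.514370)² = 0.264577 (the z-rotation phases have unit modulus)

P=0.2646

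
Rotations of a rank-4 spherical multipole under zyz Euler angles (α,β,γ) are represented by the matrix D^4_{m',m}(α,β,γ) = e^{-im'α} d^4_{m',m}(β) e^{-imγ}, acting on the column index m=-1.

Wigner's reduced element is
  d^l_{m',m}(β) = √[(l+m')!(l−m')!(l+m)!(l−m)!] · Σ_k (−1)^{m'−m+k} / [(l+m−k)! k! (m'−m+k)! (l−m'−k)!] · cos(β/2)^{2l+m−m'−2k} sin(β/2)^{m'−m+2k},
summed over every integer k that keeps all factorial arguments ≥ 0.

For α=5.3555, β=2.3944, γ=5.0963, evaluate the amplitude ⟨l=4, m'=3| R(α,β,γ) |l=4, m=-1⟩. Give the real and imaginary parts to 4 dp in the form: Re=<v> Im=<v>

Re=0.0130 Im=-0.5120

First d^4_{3,-1}(β=2.3944), then the phase factors e^{-i(3)α} and e^{-i(-1)γ}:
c=cos(2.3944/2)=0.364966, s=sin(2.3944/2)=0.931021; N=√[5040·1·6·120]=1904.940944
k: max(0,(-1)−(3))=0 … min(4+(-1),4−(3))=1
  k=0: (−1)^4·1904.9409/(144)·0.3650^4·0.9310^4 = +0.176346
  k=1: (−1)^5·1904.9409/(240)·0.3650^2·0.9310^6 = -0.688544
d^4_{3,-1}(2.3944) = +0.176346 -0.688544 = -0.512197
D = (-0.936411+0.350904i)·(-0.512197)·(+0.374550-0.927207i) = +0.012995-0.512033i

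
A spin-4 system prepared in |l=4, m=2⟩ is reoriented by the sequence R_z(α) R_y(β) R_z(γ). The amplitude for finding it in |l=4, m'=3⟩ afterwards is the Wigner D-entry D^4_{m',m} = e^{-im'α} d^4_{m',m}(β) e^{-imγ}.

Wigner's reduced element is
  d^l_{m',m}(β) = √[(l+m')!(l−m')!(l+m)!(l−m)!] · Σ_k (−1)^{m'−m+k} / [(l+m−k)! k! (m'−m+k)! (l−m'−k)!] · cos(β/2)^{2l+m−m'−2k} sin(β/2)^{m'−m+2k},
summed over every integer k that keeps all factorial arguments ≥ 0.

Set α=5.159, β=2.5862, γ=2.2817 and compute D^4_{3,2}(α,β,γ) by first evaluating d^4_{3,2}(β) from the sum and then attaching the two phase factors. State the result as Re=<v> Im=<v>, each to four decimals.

Re=0.0056 Im=-0.0140

Split into d^4_{3,2}(β=2.5862) × two z-phases.
Half-angle: c=0.274141, s=0.961690. N=√(5040·1·720·2)=2693.993318
k: max(0,(2)−(3))=0 … min(4+(2),4−(3))=1
  k=0: (−1)^1·2693.9933/(720)·0.2741^7·0.9617^1 = -0.000419
  k=1: (−1)^2·2693.9933/(240)·0.2741^5·0.9617^3 = +0.015458
d^4_{3,2}(2.5862) = -0.000419 +0.015458 = +0.015040
D = (-0.973446-0.228915i)·(+0.015040)·(-0.148438+0.988922i) = +0.005578-0.013967i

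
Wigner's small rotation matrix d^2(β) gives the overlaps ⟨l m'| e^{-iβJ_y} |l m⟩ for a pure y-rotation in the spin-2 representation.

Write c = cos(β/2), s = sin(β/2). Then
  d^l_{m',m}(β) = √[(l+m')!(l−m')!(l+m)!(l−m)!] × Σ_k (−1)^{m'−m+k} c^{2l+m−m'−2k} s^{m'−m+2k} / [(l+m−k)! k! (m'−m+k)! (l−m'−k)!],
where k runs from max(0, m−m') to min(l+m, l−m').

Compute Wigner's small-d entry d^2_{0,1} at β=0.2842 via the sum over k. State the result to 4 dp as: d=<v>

d^2_{0,1}(β=0.2842) via Wigner's sum:
With c≡cos(β/2)=0.989921 and s≡sin(β/2)=0.141622, N=[2·2·6·1]^{1/2}=4.898979
The bounds max(0,m−m')=1 and min(l+m,l−m')=2 give 2 terms
  k=1: (−1)^0·4.8990/(2)·0.9899^3·0.1416^1 = +0.336518
  k=2: (−1)^1·4.8990/(2)·0.9899^1·0.1416^3 = -0.006888
d^2_{0,1}(0.2842) = +0.336518 -0.006888 = +0.329630

d=0.3296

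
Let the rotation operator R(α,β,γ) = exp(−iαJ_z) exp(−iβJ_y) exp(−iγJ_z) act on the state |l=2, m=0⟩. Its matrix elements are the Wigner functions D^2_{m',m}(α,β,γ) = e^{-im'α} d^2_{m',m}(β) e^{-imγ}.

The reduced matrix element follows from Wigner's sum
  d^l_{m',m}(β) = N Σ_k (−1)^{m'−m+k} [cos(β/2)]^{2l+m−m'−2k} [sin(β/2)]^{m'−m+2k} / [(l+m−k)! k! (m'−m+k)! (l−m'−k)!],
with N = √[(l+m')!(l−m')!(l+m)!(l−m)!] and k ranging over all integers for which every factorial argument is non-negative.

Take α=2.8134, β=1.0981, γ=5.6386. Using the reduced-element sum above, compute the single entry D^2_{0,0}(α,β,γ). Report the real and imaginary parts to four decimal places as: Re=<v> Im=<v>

D^2_{0,0}(2.8134,1.0981,5.6386) = e^{-i·0·2.8134}·d^2_{0,0}(1.0981)·e^{-i·0·5.6386}. Compute d first:
c=cos(1.0981/2)=0.853021, s=sin(1.0981/2)=0.521877; N=√[2·2·2·2]=4.000000
k∈{0,1,2} keeps every argument non-negative
  k=0: (−1)^0·4.0000/(4)·0.8530^4·0.5219^0 = +0.529466
  k=1: (−1)^1·4.0000/(1)·0.8530^2·0.5219^2 = -0.792712
  k=2: (−1)^2·4.0000/(4)·0.8530^0·0.5219^4 = +0.074178
d^2_{0,0}(1.0981) = +0.529466 -0.792712 +0.074178 = -0.189068
Phases: e^{-i·(0)·2.8134}=+1.000000+0.000000i, e^{-i·(0)·5.6386}=+1.000000+0.000000i ⇒ D=-0.189068+0.000000i

Re=-0.1891 Im=0.0000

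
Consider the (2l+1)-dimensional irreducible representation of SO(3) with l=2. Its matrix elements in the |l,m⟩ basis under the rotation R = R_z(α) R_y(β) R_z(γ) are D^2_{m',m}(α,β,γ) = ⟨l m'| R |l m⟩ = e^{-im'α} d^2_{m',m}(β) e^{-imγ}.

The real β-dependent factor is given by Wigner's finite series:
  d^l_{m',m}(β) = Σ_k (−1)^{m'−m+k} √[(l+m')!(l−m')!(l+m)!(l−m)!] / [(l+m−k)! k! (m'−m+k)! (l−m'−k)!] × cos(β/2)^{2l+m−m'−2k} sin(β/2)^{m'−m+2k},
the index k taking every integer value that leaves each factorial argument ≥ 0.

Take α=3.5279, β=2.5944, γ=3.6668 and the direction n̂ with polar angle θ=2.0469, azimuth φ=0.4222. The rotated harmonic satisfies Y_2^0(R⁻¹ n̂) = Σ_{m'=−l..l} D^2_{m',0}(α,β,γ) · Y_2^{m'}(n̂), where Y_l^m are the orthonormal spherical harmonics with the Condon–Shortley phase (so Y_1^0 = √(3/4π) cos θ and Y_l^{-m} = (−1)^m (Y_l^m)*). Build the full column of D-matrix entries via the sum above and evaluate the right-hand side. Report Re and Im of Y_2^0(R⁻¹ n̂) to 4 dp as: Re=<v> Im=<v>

Need the full column D^2_{m',0} for m'=−2..2 at α=3.5279, β=2.5944, γ=3.6668.
cos(β/2)=0.270196, sin(β/2)=0.962805
d^2_{-2,0}: single k=2 term ⇒ +0.165771;  D = +0.118707+0.115710i
d^2_{-1,0}: k∈[1..2] ⇒ +0.046521 -0.590704 = -0.544183;  D = +0.504080+0.205032i
d^2_{0,0}: k∈[0..2] ⇒ +0.005330 -0.270704 +0.859318 = +0.593945;  D = +0.593945+0.000000i
d^2_{1,0}: k∈[0..1] ⇒ -0.046521 +0.590704 = +0.544183;  D = -0.504080+0.205032i
d^2_{2,0}: single k=0 term ⇒ +0.165771;  D = +0.118707-0.115710i
Y_2^{m'}(θ=2.0469,φ=0.4222) and Σ D·Y over m':
  (+0.1187+0.1157i)·(+0.2027-0.2281i)  (+0.5041+0.2050i)·(-0.2871+0.1290i)  (+0.5939+0.0000i)·(-0.1166+0.0000i)  (-0.5041+0.2050i)·(+0.2871+0.1290i)  (+0.1187-0.1157i)·(+0.2027+0.2281i)
Y_2^0(R⁻¹ n̂) = -0.310658+0.000000i

Re=-0.3107 Im=0.0000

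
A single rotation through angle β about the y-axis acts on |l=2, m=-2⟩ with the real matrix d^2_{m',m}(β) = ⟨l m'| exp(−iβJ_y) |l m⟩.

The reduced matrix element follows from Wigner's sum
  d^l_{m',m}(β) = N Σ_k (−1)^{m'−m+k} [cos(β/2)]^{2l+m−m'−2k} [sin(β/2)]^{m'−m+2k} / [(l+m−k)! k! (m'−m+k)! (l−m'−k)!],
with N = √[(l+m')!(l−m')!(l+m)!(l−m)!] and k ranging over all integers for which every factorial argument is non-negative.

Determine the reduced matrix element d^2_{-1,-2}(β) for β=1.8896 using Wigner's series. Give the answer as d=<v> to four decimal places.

d^2_{-1,-2}(β=1.8896) via Wigner's sum:
c=cos(1.8896/2)=0.585905, s=sin(1.8896/2)=0.810380; N=√[1·6·1·24]=12.000000
The bounds max(0,m−m')=0 and min(l+m,l−m')=0 give 1 term
  k=0: (−1)^1·12.0000/(6)·0.5859^3·0.8104^1 = -0.325987
d^2_{-1,-2}(1.8896) = -0.325987

d=-0.3260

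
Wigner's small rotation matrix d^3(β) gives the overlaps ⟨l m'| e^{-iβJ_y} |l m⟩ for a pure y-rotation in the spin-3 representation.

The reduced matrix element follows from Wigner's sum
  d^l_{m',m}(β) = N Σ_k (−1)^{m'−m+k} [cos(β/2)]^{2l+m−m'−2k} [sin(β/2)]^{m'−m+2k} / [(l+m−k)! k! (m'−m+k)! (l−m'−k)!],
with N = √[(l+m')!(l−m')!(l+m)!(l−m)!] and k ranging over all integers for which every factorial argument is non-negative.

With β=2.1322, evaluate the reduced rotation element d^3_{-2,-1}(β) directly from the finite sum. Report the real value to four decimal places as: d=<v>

d^3_{-2,-1}(β=2.1322) via Wigner's sum:
c=cos(2.1322/2)=0.483542, s=sin(2.1322/2)=0.875321; N=√[1·120·2·24]=75.894664
k: max(0,(-1)−(-2))=1 … min(3+(-1),3−(-2))=2
  k=1: (−1)^0·75.8947/(24)·0.4835^5·0.8753^1 = +0.073171
  k=2: (−1)^1·75.8947/(12)·0.4835^3·0.8753^3 = -0.479550
d^3_{-2,-1}(2.1322) = +0.073171 -0.479550 = -0.406380

d=-0.4064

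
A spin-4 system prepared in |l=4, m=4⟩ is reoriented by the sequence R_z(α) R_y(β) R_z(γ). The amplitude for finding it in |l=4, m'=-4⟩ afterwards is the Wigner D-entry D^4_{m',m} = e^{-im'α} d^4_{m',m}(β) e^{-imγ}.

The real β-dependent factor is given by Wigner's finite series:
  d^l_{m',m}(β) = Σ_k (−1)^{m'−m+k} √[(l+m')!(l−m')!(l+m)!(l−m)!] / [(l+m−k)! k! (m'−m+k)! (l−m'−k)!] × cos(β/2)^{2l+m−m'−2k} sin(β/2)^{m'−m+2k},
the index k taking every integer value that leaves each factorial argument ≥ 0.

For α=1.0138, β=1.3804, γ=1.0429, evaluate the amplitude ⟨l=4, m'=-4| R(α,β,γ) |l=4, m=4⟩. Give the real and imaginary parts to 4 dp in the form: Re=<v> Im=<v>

First d^4_{-4,4}(β=1.3804), then the phase factors e^{-i(-4)α} and e^{-i(4)γ}:
With c≡cos(β/2)=0.771119 and s≡sin(β/2)=0.636691, N=[1·40320·40320·1]^{1/2}=40320.000000
k: max(0,(4)−(-4))=8 … min(4+(4),4−(-4))=8
  k=8: (−1)^0·40320.0000/(40320)·0.7711^0·0.6367^8 = +0.027004
d^4_{-4,4}(1.3804) = +0.027004
D = (-0.610894-0.791713i)·(+0.027004)·(-0.514813+0.857303i) = +0.026822-0.003136i

Re=0.0268 Im=-0.0031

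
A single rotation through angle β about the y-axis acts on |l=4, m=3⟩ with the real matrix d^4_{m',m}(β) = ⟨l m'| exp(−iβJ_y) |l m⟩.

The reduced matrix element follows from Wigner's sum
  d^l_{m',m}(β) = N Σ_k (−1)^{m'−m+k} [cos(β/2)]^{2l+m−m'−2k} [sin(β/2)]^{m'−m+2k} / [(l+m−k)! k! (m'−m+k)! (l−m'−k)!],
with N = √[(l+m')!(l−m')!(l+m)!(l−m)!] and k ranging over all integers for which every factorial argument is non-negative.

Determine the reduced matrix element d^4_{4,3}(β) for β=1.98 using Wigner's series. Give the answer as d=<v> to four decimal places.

d=-0.0354

d^4_{4,3}(β=1.98) via Wigner's sum:
With c≡cos(β/2)=0.548690 and s≡sin(β/2)=0.836026, N=[40320·1·5040·1]^{1/2}=14255.272709
k: max(0,(3)−(4))=0 … min(4+(3),4−(4))=0
  k=0: (−1)^1·14255.2727/(5040)·0.5487^7·0.8360^1 = -0.035404
d^4_{4,3}(1.98) = -0.035404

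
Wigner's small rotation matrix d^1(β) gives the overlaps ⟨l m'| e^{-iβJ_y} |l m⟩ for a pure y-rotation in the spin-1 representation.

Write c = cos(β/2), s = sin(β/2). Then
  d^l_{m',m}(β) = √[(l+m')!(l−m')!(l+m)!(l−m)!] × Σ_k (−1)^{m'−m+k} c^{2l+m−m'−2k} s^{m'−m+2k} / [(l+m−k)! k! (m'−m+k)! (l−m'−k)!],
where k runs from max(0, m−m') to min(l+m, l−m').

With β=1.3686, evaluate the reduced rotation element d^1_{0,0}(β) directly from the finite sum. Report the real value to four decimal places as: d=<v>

d^1_{0,0}(β=1.3686) via Wigner's sum:
c=cos(1.3686/2)=0.774862, s=sin(1.3686/2)=0.632131; N=√[1·1·1·1]=1.000000
The bounds max(0,m−m')=0 and min(l+m,l−m')=1 give 2 terms
  k=0: (−1)^0·1.0000/(1)·0.7749^2·0.6321^0 = +0.600411
  k=1: (−1)^1·1.0000/(1)·0.7749^0·0.6321^2 = -0.399589
d^1_{0,0}(1.3686) = +0.600411 -0.399589 = +0.200821

d=0.2008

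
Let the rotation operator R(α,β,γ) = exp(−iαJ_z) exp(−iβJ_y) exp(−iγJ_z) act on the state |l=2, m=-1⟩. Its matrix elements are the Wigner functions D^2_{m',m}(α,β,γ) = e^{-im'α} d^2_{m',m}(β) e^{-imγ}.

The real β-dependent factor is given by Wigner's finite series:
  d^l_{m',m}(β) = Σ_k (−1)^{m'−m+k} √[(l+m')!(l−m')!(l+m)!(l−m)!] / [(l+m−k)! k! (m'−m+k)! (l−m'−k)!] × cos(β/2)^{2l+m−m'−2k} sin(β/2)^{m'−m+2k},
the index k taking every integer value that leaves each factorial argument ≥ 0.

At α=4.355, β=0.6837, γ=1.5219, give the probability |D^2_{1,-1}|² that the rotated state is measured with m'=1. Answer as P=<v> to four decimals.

D^2_{1,-1}(4.355,0.6837,1.5219) = e^{-i·1·4.355}·d^2_{1,-1}(0.6837)·e^{-i·-1·1.5219}. Compute d first:
Half-angle: c=0.942136, s=0.335231. N=√(6·1·1·6)=6.000000
Admissible k: 0..1 (factorial args all ≥0)
  k=0: (−1)^2·6.0000/(2)·0.9421^2·0.3352^2 = +0.299251
  k=1: (−1)^3·6.0000/(6)·0.9421^0·0.3352^4 = -0.012629
d^2_{1,-1}(0.6837) = +0.299251 -0.012629 = +0.286622
|D^2_{1,-1}|² = |d^2_{1,-1}(β)|² = (+0.286622)² = 0.082152 (the z-rotation phases have unit modulus)

P=0.0822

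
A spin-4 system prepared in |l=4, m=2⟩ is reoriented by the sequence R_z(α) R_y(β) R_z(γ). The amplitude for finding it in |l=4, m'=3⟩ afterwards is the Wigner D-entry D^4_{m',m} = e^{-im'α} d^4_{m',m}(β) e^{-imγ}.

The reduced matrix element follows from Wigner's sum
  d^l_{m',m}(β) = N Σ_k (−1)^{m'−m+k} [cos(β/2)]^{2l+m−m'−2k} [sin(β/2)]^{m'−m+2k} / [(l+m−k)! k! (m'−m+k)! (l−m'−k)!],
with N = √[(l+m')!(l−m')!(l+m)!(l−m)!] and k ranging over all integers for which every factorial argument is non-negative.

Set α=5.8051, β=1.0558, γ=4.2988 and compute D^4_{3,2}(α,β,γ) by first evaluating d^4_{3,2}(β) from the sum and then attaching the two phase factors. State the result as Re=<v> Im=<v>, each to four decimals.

Split into d^4_{3,2}(β=1.0558) × two z-phases.
With c≡cos(β/2)=0.863867 and s≡sin(β/2)=0.503720, N=[5040·1·720·2]^{1/2}=2693.993318
The bounds max(0,m−m')=0 and min(l+m,l−m')=1 give 2 terms
  k=0: (−1)^1·2693.9933/(720)·0.8639^7·0.5037^1 = -0.676676
  k=1: (−1)^2·2693.9933/(240)·0.8639^5·0.5037^3 = +0.690220
d^4_{3,2}(1.0558) = -0.676676 +0.690220 = +0.013544
Phases: e^{-i·(3)·5.8051}=+0.136117+0.990693i, e^{-i·(2)·4.2988}=-0.676956-0.736024i ⇒ D=+0.008628-0.010440i

Re=0.0086 Im=-0.0104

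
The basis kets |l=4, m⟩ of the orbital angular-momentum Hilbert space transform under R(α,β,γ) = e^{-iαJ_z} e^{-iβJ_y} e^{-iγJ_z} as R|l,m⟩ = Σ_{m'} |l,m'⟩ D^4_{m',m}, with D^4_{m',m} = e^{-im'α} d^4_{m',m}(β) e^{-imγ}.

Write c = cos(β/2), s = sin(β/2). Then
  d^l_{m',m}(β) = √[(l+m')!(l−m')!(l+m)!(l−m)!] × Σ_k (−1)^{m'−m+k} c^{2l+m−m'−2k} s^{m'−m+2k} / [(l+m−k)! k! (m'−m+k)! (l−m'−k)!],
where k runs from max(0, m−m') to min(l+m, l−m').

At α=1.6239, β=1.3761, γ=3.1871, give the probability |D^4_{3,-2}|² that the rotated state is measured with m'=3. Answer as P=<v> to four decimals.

P=0.1714

D^4_{3,-2}(1.6239,1.3761,3.1871) = e^{-i·3·1.6239}·d^4_{3,-2}(1.3761)·e^{-i·-2·3.1871}. Compute d first:
Half-angle: c=0.772486, s=0.635032. N=√(5040·1·2·720)=2693.993318
Admissible k: 0..1 (factorial args all ≥0)
  k=0: (−1)^5·2693.9933/(240)·0.7725^3·0.6350^5 = -0.534361
  k=1: (−1)^6·2693.9933/(720)·0.7725^1·0.6350^7 = +0.120372
d^4_{3,-2}(1.3761) = -0.534361 +0.120372 = -0.413990
|D^4_{3,-2}|² = |d^4_{3,-2}(β)|² = (-0.413990)² = 0.171387 (the z-rotation phases have unit modulus)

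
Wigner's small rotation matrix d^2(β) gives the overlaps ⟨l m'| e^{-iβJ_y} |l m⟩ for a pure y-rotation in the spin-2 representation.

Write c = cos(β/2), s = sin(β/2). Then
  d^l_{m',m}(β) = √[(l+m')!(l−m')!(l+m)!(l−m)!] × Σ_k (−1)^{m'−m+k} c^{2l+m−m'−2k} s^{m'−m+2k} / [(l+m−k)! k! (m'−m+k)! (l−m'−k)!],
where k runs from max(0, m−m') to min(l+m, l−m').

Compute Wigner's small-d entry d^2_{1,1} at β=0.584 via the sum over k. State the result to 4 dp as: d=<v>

d^2_{1,1}(β=0.584) via Wigner's sum:
With c≡cos(β/2)=0.957670 and s≡sin(β/2)=0.287868, N=[6·1·6·1]^{1/2}=6.000000
The bounds max(0,m−m')=0 and min(l+m,l−m')=1 give 2 terms
  k=0: (−1)^0·6.0000/(6)·0.9577^4·0.2879^0 = +0.841131
  k=1: (−1)^1·6.0000/(2)·0.9577^2·0.2879^2 = -0.228003
d^2_{1,1}(0.584) = +0.841131 -0.228003 = +0.613128

d=0.6131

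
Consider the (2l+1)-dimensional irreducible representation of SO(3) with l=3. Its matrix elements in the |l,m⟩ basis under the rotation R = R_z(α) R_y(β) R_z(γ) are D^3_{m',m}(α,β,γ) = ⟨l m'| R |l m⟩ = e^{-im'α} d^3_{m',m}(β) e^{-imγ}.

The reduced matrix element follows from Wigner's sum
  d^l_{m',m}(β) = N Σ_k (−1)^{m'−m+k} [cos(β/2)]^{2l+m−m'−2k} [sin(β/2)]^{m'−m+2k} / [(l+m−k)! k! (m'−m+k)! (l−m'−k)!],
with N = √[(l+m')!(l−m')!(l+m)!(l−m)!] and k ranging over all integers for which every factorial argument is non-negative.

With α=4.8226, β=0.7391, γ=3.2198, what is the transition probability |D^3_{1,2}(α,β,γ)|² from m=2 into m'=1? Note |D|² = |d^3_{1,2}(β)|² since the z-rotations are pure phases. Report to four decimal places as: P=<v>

D^3_{1,2}(4.8226,0.7391,3.2198) = e^{-i·1·4.8226}·d^3_{1,2}(0.7391)·e^{-i·2·3.2198}. Compute d first:
With c≡cos(β/2)=0.932490 and s≡sin(β/2)=0.361196, N=[24·2·120·1]^{1/2}=75.894664
The bounds max(0,m−m')=1 and min(l+m,l−m')=2 give 2 terms
  k=1: (−1)^0·75.8947/(24)·0.9325^5·0.3612^1 = +0.805311
  k=2: (−1)^1·75.8947/(12)·0.9325^3·0.3612^3 = -0.241652
d^3_{1,2}(0.7391) = +0.805311 -0.241652 = +0.563659
|D^3_{1,2}|² = |d^3_{1,2}(β)|² = (+0.563659)² = 0.317711 (the z-rotation phases have unit modulus)

P=0.3177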